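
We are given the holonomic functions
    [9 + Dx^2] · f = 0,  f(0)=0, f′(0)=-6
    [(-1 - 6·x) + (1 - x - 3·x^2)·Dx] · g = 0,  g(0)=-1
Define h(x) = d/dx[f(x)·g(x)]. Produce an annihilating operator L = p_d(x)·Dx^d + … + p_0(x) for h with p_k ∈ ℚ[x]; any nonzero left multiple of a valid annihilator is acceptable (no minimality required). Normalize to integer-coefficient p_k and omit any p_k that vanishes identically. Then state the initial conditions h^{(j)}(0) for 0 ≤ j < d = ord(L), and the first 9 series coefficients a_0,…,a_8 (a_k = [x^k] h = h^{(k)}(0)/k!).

f: a_k = 0, -6, 0, 9, 0, -81/20, 0, 243/280, 0, …
g: a_k = -1, -1, -4, -7, -19, -40, -97, -217, -508, …
h₀=f·g: eliminate ⇒ L₀, order ≤ 2·1.
Derive L from L₀ (diff closure).
L = (-15 - 54·x - 135·x^2 + 162·x^3 + 243·x^4) + (6·x + 54·x^2 + 108·x^3)·Dx + (1 - 4·x - 9·x^2 + 18·x^3 + 27·x^4)·Dx^2  (order 2).
h: a_k = 6, 12, 45, 132, 1641/4, 10863/10, 119373/40, 54291/7, 9066303/448, …
ICs: h(0) = 6, h′(0) = 12.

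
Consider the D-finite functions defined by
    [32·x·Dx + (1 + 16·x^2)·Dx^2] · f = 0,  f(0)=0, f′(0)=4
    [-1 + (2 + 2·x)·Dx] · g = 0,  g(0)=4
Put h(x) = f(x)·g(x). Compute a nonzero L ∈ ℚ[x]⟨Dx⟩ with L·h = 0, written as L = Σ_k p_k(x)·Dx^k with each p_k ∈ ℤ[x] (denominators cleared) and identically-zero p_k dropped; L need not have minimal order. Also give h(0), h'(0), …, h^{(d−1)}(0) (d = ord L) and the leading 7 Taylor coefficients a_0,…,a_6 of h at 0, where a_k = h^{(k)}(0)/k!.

f: a_k = 0, 4, 0, -64/3, 0, 1024/5, 0, …
g: a_k = 4, 2, -1/2, 1/4, -5/32, 7/64, -21/256, …
L₀ := L_f ⊗_s L_g (sym. prod.), ord ≤ 2.
L = (3 - 64·x - 16·x^2) + (-4 + 124·x + 192·x^2 + 64·x^3)·Dx + (4 + 8·x + 68·x^2 + 128·x^3 + 64·x^4)·Dx^2  (order 2).
h: a_k = 0, 16, 8, -262/3, -125/3, 99509/120, 97129/240, …
ICs: h(0) = 0, h′(0) = 16.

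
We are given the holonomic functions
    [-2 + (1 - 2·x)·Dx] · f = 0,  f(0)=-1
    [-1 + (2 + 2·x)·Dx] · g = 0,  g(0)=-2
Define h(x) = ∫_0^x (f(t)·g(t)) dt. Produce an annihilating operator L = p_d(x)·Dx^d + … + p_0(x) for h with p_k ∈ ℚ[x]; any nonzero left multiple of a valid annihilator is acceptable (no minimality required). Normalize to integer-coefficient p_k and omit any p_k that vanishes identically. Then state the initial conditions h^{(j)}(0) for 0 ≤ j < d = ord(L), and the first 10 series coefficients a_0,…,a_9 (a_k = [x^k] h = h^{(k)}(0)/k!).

f: a_k = -1, -2, -4, -8, -16, -32, -64, -128, -256, -512, …
g: a_k = -2, -1, 1/4, -1/8, 5/64, -7/128, 21/512, -33/1024, 429/16384, -715/32768, …
h₀=f·g: eliminate ⇒ L₀, order ≤ 1·1.
h=∫h₀ ⇒ L = L₀·Dx.
L = (5 + 2·x)·Dx + (-2 + 2·x + 4·x^2)·Dx^2  (order 2).
h: a_k = 0, 2, 5/2, 13/4, 157/32, 2507/320, 3345/256, 80259/3584, 321069/8192, 1141531/16384, …
ICs: h(0) = 0, h′(0) = 2.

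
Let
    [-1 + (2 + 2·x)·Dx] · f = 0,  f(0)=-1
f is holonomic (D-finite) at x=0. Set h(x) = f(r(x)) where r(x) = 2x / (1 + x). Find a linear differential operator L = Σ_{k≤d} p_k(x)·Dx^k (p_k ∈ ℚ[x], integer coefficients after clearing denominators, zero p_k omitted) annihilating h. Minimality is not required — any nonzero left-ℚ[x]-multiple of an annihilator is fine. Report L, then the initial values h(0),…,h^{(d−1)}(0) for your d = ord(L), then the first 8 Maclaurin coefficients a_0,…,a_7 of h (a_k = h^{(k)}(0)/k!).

L = -1 + (1 + 4·x + 3·x^2)·Dx  (order 1).
h: a_k = -1, -1, 3/2, -5/2, 37/8, -75/8, 327/16, -753/16, …
ICs: h(0) = -1.

f: a_k = -1, -1/2, 1/8, -1/16, 5/128, -7/256, 21/1024, -33/2048, …
h₀=f(r): pull back L_f along r ⇒ L₀.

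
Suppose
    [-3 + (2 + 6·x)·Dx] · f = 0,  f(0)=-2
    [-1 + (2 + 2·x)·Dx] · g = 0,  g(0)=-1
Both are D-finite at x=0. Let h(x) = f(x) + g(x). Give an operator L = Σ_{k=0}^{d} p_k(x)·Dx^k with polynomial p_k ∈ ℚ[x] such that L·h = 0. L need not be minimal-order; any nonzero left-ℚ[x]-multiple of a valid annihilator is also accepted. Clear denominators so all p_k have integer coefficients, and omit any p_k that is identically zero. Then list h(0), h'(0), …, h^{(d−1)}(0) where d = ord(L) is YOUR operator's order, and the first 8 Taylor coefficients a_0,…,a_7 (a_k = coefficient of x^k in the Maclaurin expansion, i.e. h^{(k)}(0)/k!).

f: a_k = -2, -3, 9/4, -27/8, 405/64, -1701/128, 15309/512, -72171/1024, …
g: a_k = -1, -1/2, 1/8, -1/16, 5/128, -7/256, 21/1024, -33/2048, …
h₀=f+g: left-lcm gives L₀, ord ≤ 2.
L = -3 + (8 + 12·x)·Dx + (4 + 16·x + 12·x^2)·Dx^2  (order 2).
h: a_k = -3, -7/2, 19/8, -55/16, 815/128, -3409/256, 30639/1024, -144375/2048, …
ICs: h(0) = -3, h′(0) = -7/2.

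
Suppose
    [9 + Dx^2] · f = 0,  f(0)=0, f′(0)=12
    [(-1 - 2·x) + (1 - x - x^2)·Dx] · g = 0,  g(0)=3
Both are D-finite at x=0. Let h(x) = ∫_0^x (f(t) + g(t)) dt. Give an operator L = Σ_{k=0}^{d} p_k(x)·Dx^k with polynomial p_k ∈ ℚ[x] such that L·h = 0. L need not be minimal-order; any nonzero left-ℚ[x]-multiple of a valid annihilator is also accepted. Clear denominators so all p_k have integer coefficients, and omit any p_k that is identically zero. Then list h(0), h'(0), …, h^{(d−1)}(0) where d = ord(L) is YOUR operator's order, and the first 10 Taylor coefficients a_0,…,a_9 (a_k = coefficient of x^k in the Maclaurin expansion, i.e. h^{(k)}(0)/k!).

f: a_k = 0, 12, 0, -18, 0, 81/10, 0, -243/140, 0, 243/1120, …
g: a_k = 3, 3, 6, 9, 15, 24, 39, 63, 102, 165, …
Weyl lclm of L_f,L_g ⇒ L₀ (ord ≤ 3).
h=∫₀ˣh₀: take L = L₀·Dx.
L = (-243 - 432·x + 81·x^2 - 216·x^3 - 405·x^4 - 162·x^5)·Dx + (117 - 225·x - 36·x^2 + 297·x^3 - 54·x^4 - 243·x^5 - 81·x^6)·Dx^2 + (-27 - 48·x + 9·x^2 - 24·x^3 - 45·x^4 - 18·x^5)·Dx^3 + (13 - 25·x - 4·x^2 + 33·x^3 - 6·x^4 - 27·x^5 - 9·x^6)·Dx^4  (order 4).
h: a_k = 0, 3, 15/2, 2, -9/4, 3, 107/20, 39/7, 8577/1120, 34/3, …
ICs: h(0) = 0, h′(0) = 3, h′′(0) = 15, h′′′(0) = 12.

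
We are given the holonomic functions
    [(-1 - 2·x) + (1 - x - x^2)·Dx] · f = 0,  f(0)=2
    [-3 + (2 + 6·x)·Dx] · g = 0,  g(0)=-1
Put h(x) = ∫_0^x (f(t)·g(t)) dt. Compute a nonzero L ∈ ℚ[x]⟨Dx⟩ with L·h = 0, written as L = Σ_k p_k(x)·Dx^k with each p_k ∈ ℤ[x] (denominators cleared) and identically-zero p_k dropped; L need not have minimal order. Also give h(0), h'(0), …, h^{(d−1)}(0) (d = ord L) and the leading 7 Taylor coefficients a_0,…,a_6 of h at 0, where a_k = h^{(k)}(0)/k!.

f: a_k = 2, 2, 4, 6, 10, 16, 26, …
g: a_k = -1, -3/2, 9/8, -27/16, 405/128, -1701/256, 15309/1024, …
Sym-product of L_f,L_g gives L₀ (≤ ord 1).
h=∫h₀ ⇒ L = L₀·Dx.
L = (5 + 7·x + 9·x^2)·Dx + (-2 - 4·x + 8·x^2 + 6·x^3)·Dx^2  (order 2).
h: a_k = 0, -2, -5/2, -19/12, -105/32, -739/320, -4859/768, …
ICs: h(0) = 0, h′(0) = -2.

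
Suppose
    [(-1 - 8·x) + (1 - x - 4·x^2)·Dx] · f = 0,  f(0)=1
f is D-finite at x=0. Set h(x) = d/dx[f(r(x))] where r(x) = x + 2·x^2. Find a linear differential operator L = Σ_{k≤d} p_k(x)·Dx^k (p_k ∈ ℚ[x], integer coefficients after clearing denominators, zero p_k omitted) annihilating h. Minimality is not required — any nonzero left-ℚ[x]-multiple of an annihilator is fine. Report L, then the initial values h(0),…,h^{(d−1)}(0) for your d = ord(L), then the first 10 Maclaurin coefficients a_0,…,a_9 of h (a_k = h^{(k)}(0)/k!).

L = (14 + 20·x + 120·x^2 + 320·x^3 + 320·x^4) + (-1 - 3·x + 10·x^2 + 40·x^3 + 80·x^4 + 64·x^5)·Dx  (order 1).
h: a_k = 1, 14, 87, 412, 2025, 9594, 42987, 190904, 834957, 3597910, …
ICs: h(0) = 1.

f: a_k = 1, 1, 5, 9, 29, 65, 181, 441, 1165, 2929, …
Change of var in L_f (x↦r) gives L₀.
h=h₀': d/dx-closure on L₀ ⇒ L.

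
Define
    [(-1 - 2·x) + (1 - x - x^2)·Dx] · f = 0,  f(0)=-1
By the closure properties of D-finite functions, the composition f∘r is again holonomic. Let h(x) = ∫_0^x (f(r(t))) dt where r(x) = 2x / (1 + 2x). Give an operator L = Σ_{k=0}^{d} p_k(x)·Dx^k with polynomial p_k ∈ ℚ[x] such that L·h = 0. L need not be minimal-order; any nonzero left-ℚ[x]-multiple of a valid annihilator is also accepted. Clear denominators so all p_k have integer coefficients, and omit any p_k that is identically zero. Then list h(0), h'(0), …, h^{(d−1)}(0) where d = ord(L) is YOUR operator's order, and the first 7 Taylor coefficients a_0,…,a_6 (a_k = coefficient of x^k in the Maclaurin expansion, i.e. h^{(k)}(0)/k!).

f: a_k = -1, -1, -2, -3, -5, -8, -13, …
L₀ from L_f via x↦r, Dx↦r'^{-1}Dx.
Integrate: L := L₀·Dx.
L = (2 + 12·x)·Dx + (-1 - 4·x + 8·x^3)·Dx^2  (order 2).
h: a_k = 0, -1, -1, -4/3, 0, -16/5, 16/3, …
ICs: h(0) = 0, h′(0) = -1.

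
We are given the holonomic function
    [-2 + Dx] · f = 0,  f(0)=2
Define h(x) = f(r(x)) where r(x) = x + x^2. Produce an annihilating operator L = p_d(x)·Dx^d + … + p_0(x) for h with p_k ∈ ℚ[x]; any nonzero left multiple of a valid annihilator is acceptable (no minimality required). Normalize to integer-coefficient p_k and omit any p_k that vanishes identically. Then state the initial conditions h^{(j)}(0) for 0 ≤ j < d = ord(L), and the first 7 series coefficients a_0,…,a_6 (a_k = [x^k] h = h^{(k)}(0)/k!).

L = (-2 - 4·x) + Dx  (order 1).
h: a_k = 2, 4, 8, 32/3, 40/3, 208/15, 608/45, …
ICs: h(0) = 2.

f: a_k = 2, 4, 4, 8/3, 4/3, 8/15, 8/45, …
Change of var in L_f (x↦r) gives L₀.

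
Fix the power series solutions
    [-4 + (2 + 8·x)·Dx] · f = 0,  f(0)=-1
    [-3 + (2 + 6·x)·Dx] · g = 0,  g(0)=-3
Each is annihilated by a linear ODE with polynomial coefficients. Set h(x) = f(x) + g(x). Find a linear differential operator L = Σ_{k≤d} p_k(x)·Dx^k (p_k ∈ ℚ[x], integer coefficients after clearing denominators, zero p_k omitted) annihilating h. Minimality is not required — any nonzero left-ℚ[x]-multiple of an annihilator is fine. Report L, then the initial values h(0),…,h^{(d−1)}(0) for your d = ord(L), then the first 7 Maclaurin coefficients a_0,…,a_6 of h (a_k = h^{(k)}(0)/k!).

L = -6 + (7 + 24·x)·Dx + (2 + 14·x + 24·x^2)·Dx^2  (order 2).
h: a_k = -4, -13/2, 43/8, -145/16, 2495/128, -12271/256, 131943/1024, …
ICs: h(0) = -4, h′(0) = -13/2.

f: a_k = -1, -2, 2, -4, 10, -28, 84, …
g: a_k = -3, -9/2, 27/8, -81/16, 1215/128, -5103/256, 45927/1024, …
Weyl lclm of L_f,L_g ⇒ L₀ (ord ≤ 2).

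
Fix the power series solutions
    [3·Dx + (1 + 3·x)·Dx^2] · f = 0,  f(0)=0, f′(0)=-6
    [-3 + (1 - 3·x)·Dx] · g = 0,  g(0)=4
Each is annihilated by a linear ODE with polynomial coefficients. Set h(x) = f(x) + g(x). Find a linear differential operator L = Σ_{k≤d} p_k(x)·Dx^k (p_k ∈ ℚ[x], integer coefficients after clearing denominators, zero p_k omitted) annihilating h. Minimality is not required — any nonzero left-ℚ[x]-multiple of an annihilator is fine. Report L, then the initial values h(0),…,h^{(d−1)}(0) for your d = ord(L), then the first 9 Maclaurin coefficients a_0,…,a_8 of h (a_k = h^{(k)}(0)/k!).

f: a_k = 0, -6, 9, -18, 81/2, -486/5, 243, -4374/7, 6561/4, …
g: a_k = 4, 12, 36, 108, 324, 972, 2916, 8748, 26244, …
f+g: L₀ = lclm(L_f,L_g), ord ≤ 2+1.
L = (-30 - 18·x)·Dx + (-4 - 48·x - 36·x^2)·Dx^2 + (1 + x - 9·x^2 - 9·x^3)·Dx^3  (order 3).
h: a_k = 4, 6, 45, 90, 729/2, 4374/5, 3159, 56862/7, 111537/4, …
ICs: h(0) = 4, h′(0) = 6, h′′(0) = 90.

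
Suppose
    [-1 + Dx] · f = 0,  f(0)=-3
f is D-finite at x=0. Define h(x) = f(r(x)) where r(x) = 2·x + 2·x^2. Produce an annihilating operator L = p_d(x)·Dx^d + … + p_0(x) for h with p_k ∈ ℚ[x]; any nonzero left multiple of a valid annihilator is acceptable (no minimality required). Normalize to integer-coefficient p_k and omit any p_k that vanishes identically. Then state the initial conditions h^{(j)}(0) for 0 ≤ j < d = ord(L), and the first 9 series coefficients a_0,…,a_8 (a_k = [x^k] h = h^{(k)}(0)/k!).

L = (-2 - 4·x) + Dx  (order 1).
h: a_k = -3, -6, -12, -16, -20, -104/5, -304/15, -1856/105, -1528/105, …
ICs: h(0) = -3.

f: a_k = -3, -3, -3/2, -1/2, -1/8, -1/40, -1/240, -1/1680, -1/13440, …
Change of var in L_f (x↦r) gives L₀.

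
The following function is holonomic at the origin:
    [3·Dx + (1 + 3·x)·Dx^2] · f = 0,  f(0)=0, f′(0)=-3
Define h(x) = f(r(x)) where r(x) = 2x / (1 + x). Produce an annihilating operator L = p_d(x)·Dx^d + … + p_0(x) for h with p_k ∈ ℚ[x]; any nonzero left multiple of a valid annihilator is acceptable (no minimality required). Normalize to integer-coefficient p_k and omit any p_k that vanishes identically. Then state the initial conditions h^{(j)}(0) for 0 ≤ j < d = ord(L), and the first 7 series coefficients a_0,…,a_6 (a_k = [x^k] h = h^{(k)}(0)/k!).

L = (8 + 14·x)·Dx + (1 + 8·x + 7·x^2)·Dx^2  (order 2).
h: a_k = 0, -6, 24, -114, 600, -16806/5, 19608, …
ICs: h(0) = 0, h′(0) = -6.

f: a_k = 0, -3, 9/2, -9, 81/4, -243/5, 243/2, …
Change of var in L_f (x↦r) gives L₀.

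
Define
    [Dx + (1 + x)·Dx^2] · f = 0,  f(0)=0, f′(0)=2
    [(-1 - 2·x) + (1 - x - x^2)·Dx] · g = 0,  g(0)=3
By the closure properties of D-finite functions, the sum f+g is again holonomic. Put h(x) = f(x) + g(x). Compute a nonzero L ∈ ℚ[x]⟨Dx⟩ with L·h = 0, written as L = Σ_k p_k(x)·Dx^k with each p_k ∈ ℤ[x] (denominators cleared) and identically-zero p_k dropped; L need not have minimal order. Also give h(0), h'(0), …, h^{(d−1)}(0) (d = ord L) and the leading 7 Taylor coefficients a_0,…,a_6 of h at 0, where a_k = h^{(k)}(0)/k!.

L = (-26 - 70·x - 76·x^2 - 36·x^3 - 12·x^4)·Dx + (-16 - 84·x - 160·x^2 - 144·x^3 - 74·x^4 - 20·x^5)·Dx^2 + (5 + 11·x - x^2 - 23·x^3 - 29·x^4 - 17·x^5 - 4·x^6)·Dx^3  (order 3).
h: a_k = 3, 5, 5, 29/3, 29/2, 122/5, 116/3, …
ICs: h(0) = 3, h′(0) = 5, h′′(0) = 10.

f: a_k = 0, 2, -1, 2/3, -1/2, 2/5, -1/3, …
g: a_k = 3, 3, 6, 9, 15, 24, 39, …
L₀ := lclm(L_f,L_g); ord L₀ ≤ 2+1.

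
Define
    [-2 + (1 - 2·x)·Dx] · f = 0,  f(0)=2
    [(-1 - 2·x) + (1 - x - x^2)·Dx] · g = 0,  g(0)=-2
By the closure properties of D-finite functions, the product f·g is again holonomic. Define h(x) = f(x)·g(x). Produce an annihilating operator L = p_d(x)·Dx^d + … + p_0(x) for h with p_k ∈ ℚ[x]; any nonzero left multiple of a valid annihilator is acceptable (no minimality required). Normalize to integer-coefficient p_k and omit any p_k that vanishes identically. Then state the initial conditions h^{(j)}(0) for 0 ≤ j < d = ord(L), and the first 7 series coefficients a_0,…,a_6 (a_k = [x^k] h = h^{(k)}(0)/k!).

L = (-3 + 2·x + 6·x^2) + (1 - 3·x + x^2 + 2·x^3)·Dx  (order 1).
h: a_k = -4, -12, -32, -76, -172, -376, -804, …
ICs: h(0) = -4.

f: a_k = 2, 4, 8, 16, 32, 64, 128, …
g: a_k = -2, -2, -4, -6, -10, -16, -26, …
h₀=f·g: eliminate ⇒ L₀, order ≤ 1·1.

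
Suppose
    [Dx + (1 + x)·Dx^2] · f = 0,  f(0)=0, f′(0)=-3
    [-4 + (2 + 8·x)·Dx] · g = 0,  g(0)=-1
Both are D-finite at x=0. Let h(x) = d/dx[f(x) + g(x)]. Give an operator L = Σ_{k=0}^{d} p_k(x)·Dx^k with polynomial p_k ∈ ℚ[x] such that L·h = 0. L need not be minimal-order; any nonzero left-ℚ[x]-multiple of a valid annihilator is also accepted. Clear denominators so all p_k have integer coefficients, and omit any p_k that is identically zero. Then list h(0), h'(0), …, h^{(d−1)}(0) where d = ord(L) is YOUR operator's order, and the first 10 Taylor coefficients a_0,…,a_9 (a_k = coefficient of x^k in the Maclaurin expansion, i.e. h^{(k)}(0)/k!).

f: a_k = 0, -3, 3/2, -1, 3/4, -3/5, 1/2, -3/7, 3/8, -1/3, …
g: a_k = -1, -2, 2, -4, 10, -28, 84, -264, 858, -2860, …
Weyl lclm of L_f,L_g ⇒ L₀ (ord ≤ 3).
h₀' ⇒ L via d/dx closure of L₀.
L = (-8 + 4·x) + (-10 - 8·x + 20·x^2)·Dx + (-1 - 3·x + 6·x^2 + 8·x^3)·Dx^2  (order 2).
h: a_k = -5, 7, -15, 43, -143, 507, -1851, 6867, -25743, 97243, …
ICs: h(0) = -5, h′(0) = 7.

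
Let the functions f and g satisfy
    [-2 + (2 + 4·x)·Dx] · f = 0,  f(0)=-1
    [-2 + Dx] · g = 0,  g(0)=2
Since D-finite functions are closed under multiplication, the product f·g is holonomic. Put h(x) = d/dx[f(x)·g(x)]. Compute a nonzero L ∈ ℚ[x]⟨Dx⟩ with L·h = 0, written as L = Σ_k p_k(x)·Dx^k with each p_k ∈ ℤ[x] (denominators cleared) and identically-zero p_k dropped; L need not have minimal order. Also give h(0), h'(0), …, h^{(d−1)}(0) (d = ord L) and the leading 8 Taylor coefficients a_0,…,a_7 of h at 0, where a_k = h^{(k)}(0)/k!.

L = (7 + 24·x + 16·x^2) + (-3 - 10·x - 8·x^2)·Dx  (order 1).
h: a_k = -6, -14, -17, -11, -107/12, 89/60, -1123/120, 39551/2520, …
ICs: h(0) = -6.

f: a_k = -1, -1, 1/2, -1/2, 5/8, -7/8, 21/16, -33/16, …
g: a_k = 2, 4, 4, 8/3, 4/3, 8/15, 8/45, 16/315, …
f·g: L₀ = L_f ⊗_s L_g, ord ≤ 1·1.
Derive L from L₀ (diff closure).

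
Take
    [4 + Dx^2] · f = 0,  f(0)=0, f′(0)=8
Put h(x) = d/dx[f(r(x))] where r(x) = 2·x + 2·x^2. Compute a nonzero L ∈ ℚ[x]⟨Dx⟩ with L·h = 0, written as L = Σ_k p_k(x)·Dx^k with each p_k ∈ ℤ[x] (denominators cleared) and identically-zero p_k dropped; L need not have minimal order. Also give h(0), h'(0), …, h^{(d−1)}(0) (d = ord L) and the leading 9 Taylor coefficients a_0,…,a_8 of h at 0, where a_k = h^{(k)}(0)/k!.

L = (28 + 128·x + 384·x^2 + 512·x^3 + 256·x^4) + (-6 - 12·x)·Dx + (1 + 4·x + 4·x^2)·Dx^2  (order 2).
h: a_k = 16, 32, -128, -512, -1408/3, 768, 103424/45, 90112/45, -282112/315, …
ICs: h(0) = 16, h′(0) = 32.

f: a_k = 0, 8, 0, -16/3, 0, 16/15, 0, -32/315, 0, …
Change of var in L_f (x↦r) gives L₀.
h₀' ⇒ L via d/dx closure of L₀.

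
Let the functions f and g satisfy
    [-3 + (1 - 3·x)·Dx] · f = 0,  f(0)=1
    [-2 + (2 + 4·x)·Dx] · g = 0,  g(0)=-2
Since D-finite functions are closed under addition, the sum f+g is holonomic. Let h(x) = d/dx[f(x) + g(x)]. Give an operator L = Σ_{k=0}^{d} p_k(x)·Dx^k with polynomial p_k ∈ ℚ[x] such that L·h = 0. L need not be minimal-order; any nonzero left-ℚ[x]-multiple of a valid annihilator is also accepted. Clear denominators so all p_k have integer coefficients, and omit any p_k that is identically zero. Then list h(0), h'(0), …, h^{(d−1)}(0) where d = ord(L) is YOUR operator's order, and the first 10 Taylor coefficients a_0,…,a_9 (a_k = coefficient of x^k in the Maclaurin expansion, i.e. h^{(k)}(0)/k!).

L = (-72 - 54·x) + (-51 - 234·x - 189·x^2)·Dx + (7 + 2·x - 51·x^2 - 54·x^3)·Dx^2  (order 2).
h: a_k = 1, 20, 78, 329, 4825/4, 17559/4, 122241/8, 420333/8, 11330973/64, 37803515/64, …
ICs: h(0) = 1, h′(0) = 20.

f: a_k = 1, 3, 9, 27, 81, 243, 729, 2187, 6561, 19683, …
g: a_k = -2, -2, 1, -1, 5/4, -7/4, 21/8, -33/8, 429/64, -715/64, …
Weyl lclm of L_f,L_g ⇒ L₀ (ord ≤ 2).
h₀' ⇒ L via d/dx closure of L₀.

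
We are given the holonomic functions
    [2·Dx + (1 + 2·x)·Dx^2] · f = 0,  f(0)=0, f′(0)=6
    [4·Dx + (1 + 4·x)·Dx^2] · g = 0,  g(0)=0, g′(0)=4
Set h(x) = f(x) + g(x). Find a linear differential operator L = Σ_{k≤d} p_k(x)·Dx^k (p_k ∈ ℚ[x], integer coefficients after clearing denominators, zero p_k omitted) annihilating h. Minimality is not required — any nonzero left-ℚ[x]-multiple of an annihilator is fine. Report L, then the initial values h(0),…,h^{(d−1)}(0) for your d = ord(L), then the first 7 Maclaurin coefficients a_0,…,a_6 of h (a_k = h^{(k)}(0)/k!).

f: a_k = 0, 6, -6, 8, -12, 96/5, -32, …
g: a_k = 0, 4, -8, 64/3, -64, 1024/5, -2048/3, …
Weyl lclm of L_f,L_g ⇒ L₀ (ord ≤ 4).
L = 16·Dx + (12 + 32·x)·Dx^2 + (1 + 6·x + 8·x^2)·Dx^3  (order 3).
h: a_k = 0, 10, -14, 88/3, -76, 224, -2144/3, …
ICs: h(0) = 0, h′(0) = 10, h′′(0) = -28.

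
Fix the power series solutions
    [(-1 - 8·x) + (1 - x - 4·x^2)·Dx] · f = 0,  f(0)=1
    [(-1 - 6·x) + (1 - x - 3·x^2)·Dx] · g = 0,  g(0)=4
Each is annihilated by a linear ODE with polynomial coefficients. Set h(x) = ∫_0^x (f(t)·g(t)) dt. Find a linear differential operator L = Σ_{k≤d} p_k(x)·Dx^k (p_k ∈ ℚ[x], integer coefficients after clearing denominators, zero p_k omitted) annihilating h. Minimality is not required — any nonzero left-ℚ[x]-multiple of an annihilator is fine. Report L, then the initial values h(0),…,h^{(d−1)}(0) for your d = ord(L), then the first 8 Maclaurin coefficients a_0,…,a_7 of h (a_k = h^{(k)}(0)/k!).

L = (-2 - 12·x + 21·x^2 + 48·x^3)·Dx + (1 - 2·x - 6·x^2 + 7·x^3 + 12·x^4)·Dx^2  (order 2).
h: a_k = 0, 4, 4, 40/3, 25, 336/5, 448/3, 2628/7, …
ICs: h(0) = 0, h′(0) = 4.

f: a_k = 1, 1, 5, 9, 29, 65, 181, 441, …
g: a_k = 4, 4, 16, 28, 76, 160, 388, 868, …
L₀ := L_f ⊗_s L_g (sym. prod.), ord ≤ 1.
∫: right-multiply L₀ by Dx.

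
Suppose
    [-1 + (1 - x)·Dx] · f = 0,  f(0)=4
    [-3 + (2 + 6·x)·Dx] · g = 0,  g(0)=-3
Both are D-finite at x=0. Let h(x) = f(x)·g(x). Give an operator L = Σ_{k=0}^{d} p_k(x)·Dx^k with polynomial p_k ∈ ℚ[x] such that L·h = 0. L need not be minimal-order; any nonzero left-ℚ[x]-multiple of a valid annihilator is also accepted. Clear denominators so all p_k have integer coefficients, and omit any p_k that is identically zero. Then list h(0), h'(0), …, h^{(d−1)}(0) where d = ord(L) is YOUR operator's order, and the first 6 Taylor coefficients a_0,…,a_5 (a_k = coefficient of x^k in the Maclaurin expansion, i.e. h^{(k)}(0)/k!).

f: a_k = 4, 4, 4, 4, 4, 4, …
g: a_k = -3, -9/2, 27/8, -81/16, 1215/128, -5103/256, …
Product ⇒ symmetric product L₀, ord ≤ 1.
L = (5 + 3·x) + (-2 - 4·x + 6·x^2)·Dx  (order 1).
h: a_k = -12, -30, -33/2, -147/4, 39/32, -5025/64, …
ICs: h(0) = -12.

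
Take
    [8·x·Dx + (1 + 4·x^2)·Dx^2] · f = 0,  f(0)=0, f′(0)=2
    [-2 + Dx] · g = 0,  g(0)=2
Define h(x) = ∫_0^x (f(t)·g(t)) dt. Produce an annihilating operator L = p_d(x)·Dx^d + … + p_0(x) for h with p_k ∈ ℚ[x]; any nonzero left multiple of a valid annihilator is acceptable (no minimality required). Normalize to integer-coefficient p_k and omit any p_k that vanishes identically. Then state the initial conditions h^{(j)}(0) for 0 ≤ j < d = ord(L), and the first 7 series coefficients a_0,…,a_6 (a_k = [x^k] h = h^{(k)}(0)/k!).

L = (4 - 16·x + 16·x^2)·Dx + (-4 + 8·x - 16·x^2)·Dx^2 + (1 + 4·x^2)·Dx^3  (order 3).
h: a_k = 0, 0, 2, 8/3, 2/3, -16/15, 4/5, …
ICs: h(0) = 0, h′(0) = 0, h′′(0) = 4.

f: a_k = 0, 2, 0, -8/3, 0, 32/5, 0, …
g: a_k = 2, 4, 4, 8/3, 4/3, 8/15, 8/45, …
f·g: L₀ = L_f ⊗_s L_g, ord ≤ 2·1.
h=∫₀ˣh₀: take L = L₀·Dx.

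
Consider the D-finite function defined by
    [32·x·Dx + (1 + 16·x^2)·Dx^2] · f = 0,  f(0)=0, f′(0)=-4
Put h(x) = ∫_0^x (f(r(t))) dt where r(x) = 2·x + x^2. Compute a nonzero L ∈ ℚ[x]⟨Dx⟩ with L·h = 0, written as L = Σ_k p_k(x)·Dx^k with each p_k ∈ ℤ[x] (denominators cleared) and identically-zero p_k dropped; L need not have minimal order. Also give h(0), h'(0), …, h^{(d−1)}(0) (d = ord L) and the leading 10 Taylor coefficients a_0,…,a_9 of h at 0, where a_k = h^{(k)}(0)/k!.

L = (-1 + 128·x + 256·x^2 + 192·x^3 + 48·x^4)·Dx^2 + (1 + x + 64·x^2 + 128·x^3 + 80·x^4 + 16·x^5)·Dx^3  (order 3).
h: a_k = 0, 0, -4, -4/3, 128/3, 256/5, -16064/15, -49088/21, 247808/7, 1040384/9, …
ICs: h(0) = 0, h′(0) = 0, h′′(0) = -8.

f: a_k = 0, -4, 0, 64/3, 0, -1024/5, 0, 16384/7, 0, -262144/9, …
f∘r: x↦r, Dx↦Dx/r' in L_f ⇒ L₀.
h=∫₀ˣh₀: take L = L₀·Dx.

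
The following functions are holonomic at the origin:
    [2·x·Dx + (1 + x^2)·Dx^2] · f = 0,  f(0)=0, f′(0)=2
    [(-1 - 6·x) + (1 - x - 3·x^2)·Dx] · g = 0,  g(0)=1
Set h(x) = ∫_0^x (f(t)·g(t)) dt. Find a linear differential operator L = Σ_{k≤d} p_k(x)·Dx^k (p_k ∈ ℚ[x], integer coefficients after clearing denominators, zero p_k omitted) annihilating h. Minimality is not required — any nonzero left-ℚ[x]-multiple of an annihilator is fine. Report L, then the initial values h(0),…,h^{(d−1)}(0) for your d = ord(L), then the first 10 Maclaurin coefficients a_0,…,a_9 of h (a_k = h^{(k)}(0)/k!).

f: a_k = 0, 2, 0, -2/3, 0, 2/5, 0, -2/7, 0, 2/9, …
g: a_k = 1, 1, 4, 7, 19, 40, 97, 217, 508, 1159, …
Product ⇒ symmetric product L₀, ord ≤ 2.
h=∫₀ˣh₀: take L = L₀·Dx.
L = (6 + 2·x + 18·x^2)·Dx + (2 + 10·x + 4·x^2 + 18·x^3)·Dx^2 + (-1 + x + 2·x^2 + x^3 + 3·x^4)·Dx^3  (order 3).
h: a_k = 0, 0, 1, 2/3, 11/6, 8/3, 268/45, 1136/105, 9589/420, 43034/945, …
ICs: h(0) = 0, h′(0) = 0, h′′(0) = 2.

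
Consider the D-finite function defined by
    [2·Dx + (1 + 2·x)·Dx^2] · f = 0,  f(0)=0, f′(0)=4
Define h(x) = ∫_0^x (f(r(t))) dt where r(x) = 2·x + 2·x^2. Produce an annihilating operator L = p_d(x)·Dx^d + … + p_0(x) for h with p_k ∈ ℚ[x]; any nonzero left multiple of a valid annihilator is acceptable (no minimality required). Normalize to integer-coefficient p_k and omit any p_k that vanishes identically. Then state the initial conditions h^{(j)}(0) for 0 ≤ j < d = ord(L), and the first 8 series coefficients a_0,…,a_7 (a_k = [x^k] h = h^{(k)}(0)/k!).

L = 2·Dx^2 + (1 + 2·x)·Dx^3  (order 3).
h: a_k = 0, 0, 4, -8/3, 8/3, -16/5, 64/15, -128/21, …
ICs: h(0) = 0, h′(0) = 0, h′′(0) = 8.

f: a_k = 0, 4, -4, 16/3, -8, 64/5, -64/3, 256/7, …
Substitute x→r, Dx→(1/r')Dx; clear ⇒ L₀.
h=∫₀ˣh₀: take L = L₀·Dx.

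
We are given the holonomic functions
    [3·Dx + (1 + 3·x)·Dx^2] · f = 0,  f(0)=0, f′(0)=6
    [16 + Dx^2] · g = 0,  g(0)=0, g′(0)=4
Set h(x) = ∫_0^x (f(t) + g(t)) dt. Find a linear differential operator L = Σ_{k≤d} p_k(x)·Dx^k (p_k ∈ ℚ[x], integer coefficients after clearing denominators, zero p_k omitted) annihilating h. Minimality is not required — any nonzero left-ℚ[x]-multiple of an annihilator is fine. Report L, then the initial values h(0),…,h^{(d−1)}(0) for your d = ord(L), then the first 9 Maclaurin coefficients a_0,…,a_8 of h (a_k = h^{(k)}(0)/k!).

f: a_k = 0, 6, -9, 18, -81/2, 486/5, -243, 4374/7, -6561/4, …
g: a_k = 0, 4, 0, -32/3, 0, 128/15, 0, -1024/315, 0, …
f+g: L₀ = lclm(L_f,L_g), ord ≤ 2+2.
∫: right-multiply L₀ by Dx.
L = (1680 + 2304·x + 3456·x^2)·Dx^2 + (272 + 1584·x + 3456·x^2 + 3456·x^3)·Dx^3 + (105 + 144·x + 216·x^2)·Dx^4 + (17 + 99·x + 216·x^2 + 216·x^3)·Dx^5  (order 5).
h: a_k = 0, 0, 5, -3, 11/6, -81/10, 793/45, -243/7, 97903/1260, …
ICs: h(0) = 0, h′(0) = 0, h′′(0) = 10, h′′′(0) = -18, h′′′′(0) = 44.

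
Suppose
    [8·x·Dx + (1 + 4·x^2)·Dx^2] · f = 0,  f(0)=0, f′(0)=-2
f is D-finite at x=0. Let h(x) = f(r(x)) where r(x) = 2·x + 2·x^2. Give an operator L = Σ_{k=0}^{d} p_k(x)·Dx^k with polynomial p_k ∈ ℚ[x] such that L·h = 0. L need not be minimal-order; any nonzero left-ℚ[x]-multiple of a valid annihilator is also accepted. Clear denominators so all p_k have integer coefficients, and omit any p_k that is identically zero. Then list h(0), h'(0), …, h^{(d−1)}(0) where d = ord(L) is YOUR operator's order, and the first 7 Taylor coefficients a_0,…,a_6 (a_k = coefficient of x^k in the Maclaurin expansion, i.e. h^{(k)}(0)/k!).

f: a_k = 0, -2, 0, 8/3, 0, -32/5, 0, …
L₀ from L_f via x↦r, Dx↦r'^{-1}Dx.
L = (-2 + 32·x + 128·x^2 + 192·x^3 + 96·x^4)·Dx + (1 + 2·x + 16·x^2 + 64·x^3 + 80·x^4 + 32·x^5)·Dx^2  (order 2).
h: a_k = 0, -4, -4, 64/3, 64, -704/5, -3008/3, …
ICs: h(0) = 0, h′(0) = -4.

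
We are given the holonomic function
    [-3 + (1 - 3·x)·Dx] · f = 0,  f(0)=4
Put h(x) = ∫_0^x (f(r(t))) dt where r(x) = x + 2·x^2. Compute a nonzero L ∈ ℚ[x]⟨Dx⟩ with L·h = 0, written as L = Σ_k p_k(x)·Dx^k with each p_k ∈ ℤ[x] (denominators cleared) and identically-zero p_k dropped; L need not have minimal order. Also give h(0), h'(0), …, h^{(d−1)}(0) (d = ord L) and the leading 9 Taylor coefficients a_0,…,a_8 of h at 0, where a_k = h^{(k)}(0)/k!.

L = (3 + 12·x)·Dx + (-1 + 3·x + 6·x^2)·Dx^2  (order 2).
h: a_k = 0, 4, 6, 20, 63, 1116/5, 810, 21276/7, 23247/2, …
ICs: h(0) = 0, h′(0) = 4.

f: a_k = 4, 12, 36, 108, 324, 972, 2916, 8748, 26244, …
Change of var in L_f (x↦r) gives L₀.
h=∫₀ˣh₀: take L = L₀·Dx.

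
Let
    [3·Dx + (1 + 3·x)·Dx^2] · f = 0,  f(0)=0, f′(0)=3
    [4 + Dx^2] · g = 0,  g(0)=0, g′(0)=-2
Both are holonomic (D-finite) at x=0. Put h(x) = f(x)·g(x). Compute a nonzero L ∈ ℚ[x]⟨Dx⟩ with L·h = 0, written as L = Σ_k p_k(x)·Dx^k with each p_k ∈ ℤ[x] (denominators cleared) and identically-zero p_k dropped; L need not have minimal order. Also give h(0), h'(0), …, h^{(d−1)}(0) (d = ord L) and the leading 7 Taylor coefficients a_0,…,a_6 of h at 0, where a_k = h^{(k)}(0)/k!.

L = (-1112 - 1248·x + 7344·x^2 + 27648·x^3 + 20736·x^4) + (-48 + 2160·x + 10368·x^2 + 10368·x^3)·Dx + (-250 + 240·x + 4968·x^2 + 13824·x^3 + 10368·x^4)·Dx^2 + (-12 + 540·x + 2592·x^2 + 2592·x^3)·Dx^3 + (7 + 138·x + 783·x^2 + 1728·x^3 + 1296·x^4)·Dx^4  (order 4).
h: a_k = 0, 0, -6, 9, -14, 69/2, -86, …
ICs: h(0) = 0, h′(0) = 0, h′′(0) = -12, h′′′(0) = 54.

f: a_k = 0, 3, -9/2, 9, -81/4, 243/5, -243/2, …
g: a_k = 0, -2, 0, 4/3, 0, -4/15, 0, …
L₀ := L_f ⊗_s L_g (sym. prod.), ord ≤ 4.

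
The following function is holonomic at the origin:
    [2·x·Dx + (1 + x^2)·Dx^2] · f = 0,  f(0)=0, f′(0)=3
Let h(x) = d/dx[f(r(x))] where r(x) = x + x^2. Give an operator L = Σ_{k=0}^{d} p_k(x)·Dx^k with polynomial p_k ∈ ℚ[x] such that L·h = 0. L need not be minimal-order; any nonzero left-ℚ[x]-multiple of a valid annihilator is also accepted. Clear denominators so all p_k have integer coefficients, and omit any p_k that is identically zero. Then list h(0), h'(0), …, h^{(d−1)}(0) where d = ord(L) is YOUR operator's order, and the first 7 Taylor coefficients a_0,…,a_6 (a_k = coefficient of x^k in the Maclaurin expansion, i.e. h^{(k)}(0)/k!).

f: a_k = 0, 3, 0, -1, 0, 3/5, 0, …
Substitute x→r, Dx→(1/r')Dx; clear ⇒ L₀.
h₀' ⇒ L via d/dx closure of L₀.
L = (-2 + 2·x + 8·x^2 + 12·x^3 + 6·x^4) + (1 + 2·x + x^2 + 4·x^3 + 5·x^4 + 2·x^5)·Dx  (order 1).
h: a_k = 3, 6, -3, -12, -12, 12, 39, …
ICs: h(0) = 3.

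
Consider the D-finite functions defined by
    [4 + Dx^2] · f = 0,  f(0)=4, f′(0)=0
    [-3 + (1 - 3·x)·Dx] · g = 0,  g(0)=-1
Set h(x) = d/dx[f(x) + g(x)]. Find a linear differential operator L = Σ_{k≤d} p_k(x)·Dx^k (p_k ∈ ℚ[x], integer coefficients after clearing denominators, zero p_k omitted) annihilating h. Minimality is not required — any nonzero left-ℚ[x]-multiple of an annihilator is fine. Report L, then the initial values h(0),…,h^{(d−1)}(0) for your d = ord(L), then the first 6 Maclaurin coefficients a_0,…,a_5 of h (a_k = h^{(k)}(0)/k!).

f: a_k = 4, 0, -8, 0, 8/3, 0, …
g: a_k = -1, -3, -9, -27, -81, -243, …
Weyl lclm of L_f,L_g ⇒ L₀ (ord ≤ 3).
h=h₀': d/dx-closure on L₀ ⇒ L.
L = (1344 - 288·x + 432·x^2) + (-116 + 396·x - 216·x^2 + 216·x^3)·Dx + (336 - 72·x + 108·x^2)·Dx^2 + (-29 + 99·x - 54·x^2 + 54·x^3)·Dx^3  (order 3).
h: a_k = -3, -34, -81, -940/3, -1215, -65642/15, …
ICs: h(0) = -3, h′(0) = -34, h′′(0) = -162.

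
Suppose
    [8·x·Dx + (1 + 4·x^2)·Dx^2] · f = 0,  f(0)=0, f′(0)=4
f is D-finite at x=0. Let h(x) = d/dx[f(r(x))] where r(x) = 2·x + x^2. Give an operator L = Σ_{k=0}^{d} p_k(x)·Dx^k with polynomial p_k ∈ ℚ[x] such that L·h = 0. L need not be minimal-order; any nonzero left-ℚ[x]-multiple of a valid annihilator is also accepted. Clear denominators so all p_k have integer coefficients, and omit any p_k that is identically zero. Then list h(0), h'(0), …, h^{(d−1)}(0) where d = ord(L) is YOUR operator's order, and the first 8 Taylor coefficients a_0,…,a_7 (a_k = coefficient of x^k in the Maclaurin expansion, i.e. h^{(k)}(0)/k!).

L = (-1 + 32·x + 64·x^2 + 48·x^3 + 12·x^4) + (1 + x + 16·x^2 + 32·x^3 + 20·x^4 + 4·x^5)·Dx  (order 1).
h: a_k = 8, 8, -128, -256, 1888, 6112, -25600, -126976, …
ICs: h(0) = 8.

f: a_k = 0, 4, 0, -16/3, 0, 64/5, 0, -256/7, …
Change of var in L_f (x↦r) gives L₀.
h₀' ⇒ L via d/dx closure of L₀.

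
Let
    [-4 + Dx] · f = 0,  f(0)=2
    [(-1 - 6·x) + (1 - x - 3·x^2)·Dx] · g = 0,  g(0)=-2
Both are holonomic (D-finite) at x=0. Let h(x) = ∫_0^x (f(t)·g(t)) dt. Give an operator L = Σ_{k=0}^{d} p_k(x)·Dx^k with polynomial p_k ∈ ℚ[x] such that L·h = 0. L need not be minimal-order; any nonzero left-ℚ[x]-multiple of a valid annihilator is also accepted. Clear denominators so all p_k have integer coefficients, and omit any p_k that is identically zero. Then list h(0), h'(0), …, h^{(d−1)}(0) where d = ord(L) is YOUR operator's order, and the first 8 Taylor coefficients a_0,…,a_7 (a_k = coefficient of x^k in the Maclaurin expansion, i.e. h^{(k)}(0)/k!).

L = (5 + 2·x - 12·x^2)·Dx + (-1 + x + 3·x^2)·Dx^2  (order 2).
h: a_k = 0, -4, -10, -64/3, -125/3, -1204/15, -7016/45, -2780/9, …
ICs: h(0) = 0, h′(0) = -4.

f: a_k = 2, 8, 16, 64/3, 64/3, 256/15, 512/45, 2048/315, …
g: a_k = -2, -2, -8, -14, -38, -80, -194, -434, …
L₀ := L_f ⊗_s L_g (sym. prod.), ord ≤ 1.
h=∫h₀ ⇒ L = L₀·Dx.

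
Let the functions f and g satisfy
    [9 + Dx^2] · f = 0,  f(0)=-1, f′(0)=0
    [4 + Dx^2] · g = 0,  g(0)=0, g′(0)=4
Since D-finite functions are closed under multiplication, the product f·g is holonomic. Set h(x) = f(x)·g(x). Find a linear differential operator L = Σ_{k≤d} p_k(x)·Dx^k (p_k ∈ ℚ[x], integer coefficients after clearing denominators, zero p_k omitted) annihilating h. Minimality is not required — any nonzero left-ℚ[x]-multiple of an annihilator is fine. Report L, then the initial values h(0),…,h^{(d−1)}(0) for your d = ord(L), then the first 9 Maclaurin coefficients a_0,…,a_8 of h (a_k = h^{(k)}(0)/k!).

f: a_k = -1, 0, 9/2, 0, -27/8, 0, 81/80, 0, -729/4480, …
g: a_k = 0, 4, 0, -8/3, 0, 8/15, 0, -16/315, 0, …
Product ⇒ symmetric product L₀, ord ≤ 4.
L = 25 + 26·Dx^2 + Dx^4  (order 4).
h: a_k = 0, -4, 0, 62/3, 0, -781/30, 0, 19531/1260, 0, …
ICs: h(0) = 0, h′(0) = -4, h′′(0) = 0, h′′′(0) = 124.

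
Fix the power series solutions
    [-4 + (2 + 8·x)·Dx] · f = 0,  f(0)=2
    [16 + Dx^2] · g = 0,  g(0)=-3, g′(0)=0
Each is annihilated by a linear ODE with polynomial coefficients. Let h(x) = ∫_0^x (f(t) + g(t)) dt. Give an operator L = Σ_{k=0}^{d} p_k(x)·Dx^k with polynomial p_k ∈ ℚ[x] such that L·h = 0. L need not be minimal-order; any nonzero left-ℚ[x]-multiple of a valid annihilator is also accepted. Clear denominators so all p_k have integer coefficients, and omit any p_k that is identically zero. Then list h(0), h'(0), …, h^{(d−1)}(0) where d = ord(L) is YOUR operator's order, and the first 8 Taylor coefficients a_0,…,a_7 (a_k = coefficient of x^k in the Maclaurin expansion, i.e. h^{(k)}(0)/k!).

f: a_k = 2, 4, -4, 8, -20, 56, -168, 528, …
g: a_k = -3, 0, 24, 0, -32, 0, 256/15, 0, …
h₀=f+g: left-lcm gives L₀, ord ≤ 3.
h=∫h₀ ⇒ L = L₀·Dx.
L = (-224 - 1024·x - 2048·x^2)·Dx + (48 + 704·x + 3072·x^2 + 4096·x^3)·Dx^2 + (-14 - 64·x - 128·x^2)·Dx^3 + (3 + 44·x + 192·x^2 + 256·x^3)·Dx^4  (order 4).
h: a_k = 0, -1, 2, 20/3, 2, -52/5, 28/3, -2264/105, …
ICs: h(0) = 0, h′(0) = -1, h′′(0) = 4, h′′′(0) = 40.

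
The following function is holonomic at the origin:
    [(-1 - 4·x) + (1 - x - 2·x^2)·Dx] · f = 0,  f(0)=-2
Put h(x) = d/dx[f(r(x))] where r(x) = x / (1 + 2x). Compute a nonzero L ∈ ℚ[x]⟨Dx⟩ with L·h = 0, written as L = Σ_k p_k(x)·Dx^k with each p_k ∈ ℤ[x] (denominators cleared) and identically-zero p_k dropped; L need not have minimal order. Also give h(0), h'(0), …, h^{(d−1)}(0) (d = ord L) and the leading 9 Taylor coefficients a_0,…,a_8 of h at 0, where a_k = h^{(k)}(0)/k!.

L = 2 + (-1 - 11·x - 36·x^2 - 36·x^3)·Dx  (order 1).
h: a_k = -2, -4, 18, -72, 270, -972, 3402, -11664, 39366, …
ICs: h(0) = -2.

f: a_k = -2, -2, -6, -10, -22, -42, -86, -170, -342, …
h₀=f(r): pull back L_f along r ⇒ L₀.
Differentiate: ansatz ord ≤ ord L₀ ⇒ L.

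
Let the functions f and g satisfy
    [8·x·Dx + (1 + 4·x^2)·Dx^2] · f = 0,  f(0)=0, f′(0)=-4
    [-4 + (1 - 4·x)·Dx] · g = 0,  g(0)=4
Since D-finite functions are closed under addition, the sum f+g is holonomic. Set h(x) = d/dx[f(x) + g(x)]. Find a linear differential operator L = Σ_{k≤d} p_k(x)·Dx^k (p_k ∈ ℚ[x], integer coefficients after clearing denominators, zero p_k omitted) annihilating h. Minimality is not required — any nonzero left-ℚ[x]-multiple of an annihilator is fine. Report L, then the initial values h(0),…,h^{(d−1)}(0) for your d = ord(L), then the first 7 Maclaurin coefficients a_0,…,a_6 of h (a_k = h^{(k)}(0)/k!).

L = (8 - 128·x - 96·x^2) + (-13 + 8·x - 100·x^2 - 96·x^3)·Dx + (1 - 3·x - 12·x^3 - 16·x^4)·Dx^2  (order 2).
h: a_k = 12, 128, 784, 4096, 20416, 98304, 459008, …
ICs: h(0) = 12, h′(0) = 128.

f: a_k = 0, -4, 0, 16/3, 0, -64/5, 0, …
g: a_k = 4, 16, 64, 256, 1024, 4096, 16384, …
h₀=f+g: left-lcm gives L₀, ord ≤ 3.
h=h₀': d/dx-closure on L₀ ⇒ L.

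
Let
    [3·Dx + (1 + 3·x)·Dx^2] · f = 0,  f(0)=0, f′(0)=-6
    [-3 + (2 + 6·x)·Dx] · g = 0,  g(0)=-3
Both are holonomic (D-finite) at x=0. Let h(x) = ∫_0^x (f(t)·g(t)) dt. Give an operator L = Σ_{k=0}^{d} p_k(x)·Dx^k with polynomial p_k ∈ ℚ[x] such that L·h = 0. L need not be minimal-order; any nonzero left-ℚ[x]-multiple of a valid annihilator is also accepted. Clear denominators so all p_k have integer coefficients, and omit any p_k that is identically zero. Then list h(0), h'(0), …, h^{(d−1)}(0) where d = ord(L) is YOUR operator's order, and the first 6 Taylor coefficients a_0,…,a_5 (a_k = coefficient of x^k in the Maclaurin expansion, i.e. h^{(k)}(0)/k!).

f: a_k = 0, -6, 9, -18, 81/2, -486/5, …
g: a_k = -3, -9/2, 27/8, -81/16, 1215/128, -5103/256, …
f·g: L₀ = L_f ⊗_s L_g, ord ≤ 2·1.
Integrate: L := L₀·Dx.
L = 9·Dx + (4 + 24·x + 36·x^2)·Dx^3  (order 3).
h: a_k = 0, 0, 9, 0, -27/16, 81/20, …
ICs: h(0) = 0, h′(0) = 0, h′′(0) = 18.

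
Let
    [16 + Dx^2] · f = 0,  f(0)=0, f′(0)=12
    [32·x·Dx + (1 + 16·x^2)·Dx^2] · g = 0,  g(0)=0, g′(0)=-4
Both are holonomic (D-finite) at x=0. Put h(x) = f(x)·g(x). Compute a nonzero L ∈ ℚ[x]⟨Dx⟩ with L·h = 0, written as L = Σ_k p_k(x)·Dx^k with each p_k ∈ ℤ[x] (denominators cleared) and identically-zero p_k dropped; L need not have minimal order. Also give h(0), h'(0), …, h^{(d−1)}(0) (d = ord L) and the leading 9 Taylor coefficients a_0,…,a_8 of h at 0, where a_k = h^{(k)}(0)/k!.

L = (1280 + 53248·x^2 + 360448·x^4 + 2097152·x^6 + 8388608·x^8) + (1536·x + 40960·x^3 + 393216·x^5 + 2097152·x^7)·Dx + (96 + 4096·x^2 + 36864·x^4 + 262144·x^6 + 1048576·x^8)·Dx^2 + (96·x + 2560·x^3 + 24576·x^5 + 131072·x^7)·Dx^3 + (1 + 48·x^2 + 896·x^4 + 8192·x^6 + 32768·x^8)·Dx^4  (order 4).
h: a_k = 0, 0, -48, 0, 384, 0, -9728/3, 0, 176128/5, …
ICs: h(0) = 0, h′(0) = 0, h′′(0) = -96, h′′′(0) = 0.

f: a_k = 0, 12, 0, -32, 0, 128/5, 0, -1024/105, 0, …
g: a_k = 0, -4, 0, 64/3, 0, -1024/5, 0, 16384/7, 0, …
f·g: L₀ = L_f ⊗_s L_g, ord ≤ 2·2.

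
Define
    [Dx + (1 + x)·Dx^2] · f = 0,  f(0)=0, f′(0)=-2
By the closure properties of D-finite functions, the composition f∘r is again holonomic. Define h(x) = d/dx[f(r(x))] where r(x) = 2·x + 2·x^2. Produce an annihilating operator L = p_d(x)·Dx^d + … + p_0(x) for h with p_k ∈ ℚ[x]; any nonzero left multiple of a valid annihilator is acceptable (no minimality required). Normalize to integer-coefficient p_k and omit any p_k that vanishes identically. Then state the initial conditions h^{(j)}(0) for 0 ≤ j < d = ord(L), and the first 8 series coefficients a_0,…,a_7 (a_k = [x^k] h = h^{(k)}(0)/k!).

f: a_k = 0, -2, 1, -2/3, 1/2, -2/5, 1/3, -2/7, …
Change of var in L_f (x↦r) gives L₀.
Derive L from L₀ (diff closure).
L = (4·x + 4·x^2) + (1 + 4·x + 6·x^2 + 4·x^3)·Dx  (order 1).
h: a_k = -4, 0, 8, -16, 16, 0, -32, 64, …
ICs: h(0) = -4.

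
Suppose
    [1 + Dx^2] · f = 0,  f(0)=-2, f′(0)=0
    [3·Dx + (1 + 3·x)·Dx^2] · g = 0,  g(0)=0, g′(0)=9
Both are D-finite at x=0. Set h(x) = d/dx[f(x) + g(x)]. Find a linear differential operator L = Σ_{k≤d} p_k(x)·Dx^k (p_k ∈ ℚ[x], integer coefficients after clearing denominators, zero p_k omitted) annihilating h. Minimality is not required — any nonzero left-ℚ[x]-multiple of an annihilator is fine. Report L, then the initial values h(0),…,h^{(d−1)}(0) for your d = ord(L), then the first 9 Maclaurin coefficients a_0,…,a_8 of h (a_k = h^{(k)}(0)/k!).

f: a_k = -2, 0, 1, 0, -1/12, 0, 1/360, 0, -1/20160, …
g: a_k = 0, 9, -27/2, 27, -243/4, 729/5, -729/2, 6561/7, -19683/8, …
Weyl lclm of L_f,L_g ⇒ L₀ (ord ≤ 4).
Differentiate: ansatz ord ≤ ord L₀ ⇒ L.
L = (165 + 18·x + 27·x^2) + (19 + 63·x + 27·x^2 + 27·x^3)·Dx + (165 + 18·x + 27·x^2)·Dx^2 + (19 + 63·x + 27·x^2 + 27·x^3)·Dx^3  (order 3).
h: a_k = 9, -25, 81, -730/3, 729, -131219/60, 6561, -49601161/2520, 59049, …
ICs: h(0) = 9, h′(0) = -25, h′′(0) = 162.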